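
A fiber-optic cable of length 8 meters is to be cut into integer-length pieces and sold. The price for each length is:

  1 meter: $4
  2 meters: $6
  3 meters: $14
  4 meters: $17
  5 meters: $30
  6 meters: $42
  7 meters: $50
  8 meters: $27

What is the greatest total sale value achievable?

Let r[k] be the best obtainable value from length k. For each k, try every first piece i and keep the best of price[i] + r[k−i].
r[1] = 4
r[2] = 8  (first piece 1, then r[1]=4)
r[3] = 14
r[4] = 18  (first piece 1, then r[3]=14)
r[5] = 30
r[6] = 42
r[7] = 50
r[8] = 54  (first piece 1, then r[7]=50)
One optimal cutting: 7 + 1 → $50 + $4 = $54.

54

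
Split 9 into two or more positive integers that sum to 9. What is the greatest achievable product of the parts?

27

Fill prod[k] for k=2..9: at each k try every first piece i and multiply by the better of (k−i) uncut or prod[k−i].
prod[2] = 1*max(1,0) = 1*1 = 1
prod[3] = 1*max(2,1) = 1*2 = 2
prod[4] = 2*max(2,1) = 2*2 = 4
prod[5] = 2*max(3,2) = 2*3 = 6
prod[6] = 3*max(3,2) = 3*3 = 9
prod[7] = 2*max(5,6) = 2*6 = 12
prod[8] = 2*max(6,9) = 2*9 = 18
prod[9] = 3*max(6,9) = 3*9 = 27
One optimal split: 3 + 3 + 3; product 3*3*3 = 27.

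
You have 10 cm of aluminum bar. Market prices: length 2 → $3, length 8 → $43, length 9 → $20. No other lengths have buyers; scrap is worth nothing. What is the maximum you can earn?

Consider every possible first cut. best[k] is the best of p[i]+best[k−i] over all sellable i≤k.
best[1] = 0
best[2] = 3
best[3] = 3
best[4] = 6  (first piece 2, then best[2]=3)
best[5] = 6
best[6] = 9  (first piece 2, then best[4]=6)
best[7] = 9
best[8] = 43
best[9] = 43
best[10] = 46  (first piece 2, then best[8]=43)
One optimal cutting: 8 + 2 → $46.

46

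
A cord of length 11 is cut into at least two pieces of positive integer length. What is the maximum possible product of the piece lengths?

Let g[k] be the best product for length k (with at least one cut). For each first piece i, the rest contributes max(k−i, g[k−i]).
g[2] = 1*max(1,0) = 1*1 = 1
g[3] = max(1*2, 2*1) = 2
g[4] = max(1*3, 2*2, 3*1) = 4
g[5] = max(1*4, 2*3, 3*2, 4*1) = 6
g[6] = max(1*6, 2*4, 3*3, 4*2, 5*1) = 9
g[7] = max(1*9, 2*6, 3*4, 4*3, 5*2, 6*1) = 12
g[8] = max(1*12, 2*9, 3*6, …, 6*2, 7*1) = 18
g[9] = max(1*18, 2*12, 3*9, …, 7*2, 8*1) = 27
g[10] = max(1*27, 2*18, 3*12, …, 8*2, 9*1) = 36
g[11] = max(1*36, 2*27, 3*18, …, 9*2, 10*1) = 54
One optimal split: 3 + 3 + 3 + 2; product 3*3*3*2 = 54.

54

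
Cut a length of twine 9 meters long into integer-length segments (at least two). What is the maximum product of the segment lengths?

27

Let m[k] be the best product for length k (with at least one cut). For each first piece i, the rest contributes max(k−i, m[k−i]).
m[2] = 1·max(1,0) = 1·1 = 1
m[3] = max(1·2, 2·1) = 2
m[4] = max(1·3, 2·2, 3·1) = 4
m[5] = max(1·4, 2·3, 3·2, 4·1) = 6
m[6] = max(1·6, 2·4, 3·3, 4·2, 5·1) = 9
m[7] = max(1·9, 2·6, 3·4, 4·3, 5·2, 6·1) = 12
m[8] = max(1·12, 2·9, 3·6, …, 6·2, 7·1) = 18
m[9] = max(1·18, 2·12, 3·9, …, 7·2, 8·1) = 27
One optimal split: 3 + 3 + 3; product 3·3·3 = 27.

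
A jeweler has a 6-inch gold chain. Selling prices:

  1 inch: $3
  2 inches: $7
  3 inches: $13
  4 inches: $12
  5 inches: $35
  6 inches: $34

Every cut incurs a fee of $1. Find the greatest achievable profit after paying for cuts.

Build net[k] bottom-up: net[k] = max over allowed piece i of (p[i] + net[k−i]) − 1 per cut.
net[1] = 3
net[2] = 7
net[3] = 13
net[4] = 15  (first piece 1, then net[3]=13)
net[5] = 35
net[6] = 37  (first piece 1, then net[5]=35)
One optimal plan: pieces 5 + 1 (1 cut) → $38 − $1 = $37.

37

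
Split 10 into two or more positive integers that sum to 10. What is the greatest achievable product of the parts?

Fill prod[k] for k=2..10: at each k try every first piece i and multiply by the better of (k−i) uncut or prod[k−i].
prod[2] = 1×max(1,0) = 1×1 = 1
prod[3] = 1×max(2,1) = 1×2 = 2
prod[4] = 2×max(2,1) = 2×2 = 4
prod[5] = 2×max(3,2) = 2×3 = 6
prod[6] = 3×max(3,2) = 3×3 = 9
prod[7] = 2×max(5,6) = 2×6 = 12
prod[8] = 2×max(6,9) = 2×9 = 18
prod[9] = 3×max(6,9) = 3×9 = 27
prod[10] = 2×max(8,18) = 2×18 = 36
One optimal split: 3 + 3 + 2 + 2; product 3×3×2×2 = 36.

36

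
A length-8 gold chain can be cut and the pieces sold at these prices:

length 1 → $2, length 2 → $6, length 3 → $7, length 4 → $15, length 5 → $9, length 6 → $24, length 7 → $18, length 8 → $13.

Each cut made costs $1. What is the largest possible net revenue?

29

Let v[k] be the best obtainable value from length k. For each k, try every first piece i and keep the best of price[i] + v[k−i] minus the 1 cut fee when i<k.
v[1] = 2
v[2] = max(2+2-1, 6+0) = 6
v[3] = max(2+6-1, 6+2-1, 7+0) = 7
v[4] = max(2+7-1, 6+6-1, 7+2-1, 15+0) = 15
v[5] = max(2+15-1, 6+7-1, 7+6-1, 15+2-1, 9+0) = 16
v[6] = max(2+16-1, 6+15-1, 7+7-1, 15+6-1, 9+2-1, 24+0) = 24
v[7] = max(2+24-1, 6+16-1, 7+15-1, …, 24+2-1, 18+0) = 25
v[8] = max(2+25-1, 6+24-1, 7+16-1, …, 18+2-1, 13+0) = 29
One optimal plan: pieces 6 + 2 (1 cut) → $30 − $1 = $29.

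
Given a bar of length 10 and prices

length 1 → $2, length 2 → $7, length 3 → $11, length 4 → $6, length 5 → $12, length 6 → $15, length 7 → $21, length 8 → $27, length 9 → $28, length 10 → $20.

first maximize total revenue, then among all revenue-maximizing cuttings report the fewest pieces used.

Let r[k] be the best obtainable value from length k. For each k, try every first piece i and keep the best of price[i] + r[k−i].
r[1] = 2
r[2] = 7
r[3] = 11
r[4] = 14  (first piece 2, then r[2]=7)
r[5] = 18  (first piece 2, then r[3]=11)
r[6] = 22  (first piece 3, then r[3]=11)
r[7] = 25  (first piece 2, then r[5]=18)
r[8] = 29  (first piece 2, then r[6]=22)
r[9] = 33  (first piece 3, then r[6]=22)
r[10] = 36  (first piece 2, then r[8]=29)
Maximum revenue is $36.
Now minimize piece count subject to staying optimal: for each k, pieces[k] = 1 + min over i with p[i]+r[k−i]=r[k] of pieces[k−i].
pieces[7] = 3
pieces[8] = 3
pieces[9] = 3
pieces[10] = 4

4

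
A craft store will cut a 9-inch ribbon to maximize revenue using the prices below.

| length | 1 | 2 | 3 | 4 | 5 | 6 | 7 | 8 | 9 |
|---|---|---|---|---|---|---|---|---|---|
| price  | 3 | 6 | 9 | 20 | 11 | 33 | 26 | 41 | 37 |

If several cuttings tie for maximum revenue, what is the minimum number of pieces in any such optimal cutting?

Consider every possible first cut. r[k] is the best of p[i]+r[k−i] over all sellable i≤k.
r[1] = 3
r[2] = 6  (first piece 1, then r[1]=3)
r[3] = 9  (first piece 1, then r[2]=6)
r[4] = 20
r[5] = 23  (first piece 1, then r[4]=20)
r[6] = 33
r[7] = 36  (first piece 1, then r[6]=33)
r[8] = 41
r[9] = 44  (first piece 1, then r[8]=41)
Maximum revenue is ¢44.
Now minimize piece count subject to staying optimal: for each k, pieces[k] = 1 + min over i with p[i]+r[k−i]=r[k] of pieces[k−i].
pieces[6] = 1
pieces[7] = 2
pieces[8] = 1
pieces[9] = 2

2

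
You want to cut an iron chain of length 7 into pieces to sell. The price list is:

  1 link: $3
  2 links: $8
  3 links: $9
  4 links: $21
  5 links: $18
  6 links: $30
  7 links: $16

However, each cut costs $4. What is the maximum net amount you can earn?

29

Let v[k] be the best obtainable value from length k. For each k, try every first piece i and keep the best of price[i] + v[k−i] minus the 4 cut fee when i<k.
v[1] = 3
v[2] = 8
v[3] = 9
v[4] = 21
v[5] = 20  (first piece 1, then v[4]=21)
v[6] = 30
v[7] = 29  (first piece 1, then v[6]=30)
One optimal plan: pieces 6 + 1 (1 cut) → $33 − $4 = $29.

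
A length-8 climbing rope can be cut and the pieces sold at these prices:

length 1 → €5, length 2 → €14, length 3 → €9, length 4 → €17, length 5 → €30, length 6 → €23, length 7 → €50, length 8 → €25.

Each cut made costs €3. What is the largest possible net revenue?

Consider every possible first cut. r[k] is the best of p[i]+r[k−i] over all sellable i≤k, charging 3 whenever i<k.
r[1] = 5
r[2] = 14
r[3] = 16  (first piece 1, then r[2]=14)
r[4] = 25  (first piece 2, then r[2]=14)
r[5] = 30
r[6] = 36  (first piece 2, then r[4]=25)
r[7] = 50
r[8] = 52  (first piece 1, then r[7]=50)
One optimal plan: pieces 7 + 1 (1 cut) → €55 − €3 = €52.

52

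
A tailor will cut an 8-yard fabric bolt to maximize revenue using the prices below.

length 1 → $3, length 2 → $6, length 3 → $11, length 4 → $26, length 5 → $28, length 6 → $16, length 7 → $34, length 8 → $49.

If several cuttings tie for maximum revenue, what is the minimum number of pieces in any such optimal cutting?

2

Build r[k] bottom-up: r[k] = max over allowed piece i of (p[i] + r[k−i]).
r[1] = 3
r[2] = 6  (first piece 1, then r[1]=3)
r[3] = 11
r[4] = 26
r[5] = 29  (first piece 1, then r[4]=26)
r[6] = 32  (first piece 1, then r[5]=29)
r[7] = 37  (first piece 3, then r[4]=26)
r[8] = 52  (first piece 4, then r[4]=26)
Maximum revenue is $52.
Now minimize piece count subject to staying optimal: for each k, pieces[k] = 1 + min over i with p[i]+r[k−i]=r[k] of pieces[k−i].
pieces[5] = 2
pieces[6] = 2
pieces[7] = 2
pieces[8] = 2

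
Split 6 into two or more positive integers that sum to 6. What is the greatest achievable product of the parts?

9

Define g[k] = max over 1≤i<k of i · max(k−i, g[k−i]); the inner max lets the remainder stay uncut if that's better.
g[2] = 1×max(1,0) = 1×1 = 1
g[3] = 1×max(2,1) = 1×2 = 2
g[4] = 2×max(2,1) = 2×2 = 4
g[5] = 2×max(3,2) = 2×3 = 6
g[6] = 3×max(3,2) = 3×3 = 9
One optimal split: 3 + 3; product 3×3 = 9.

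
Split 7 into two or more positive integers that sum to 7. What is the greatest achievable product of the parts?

12

Fill m[k] for k=2..7: at each k try every first piece i and multiply by the better of (k−i) uncut or m[k−i].
m[2] = 1·max(1,0) = 1·1 = 1
m[3] = max(1·2, 2·1) = 2
m[4] = max(1·3, 2·2, 3·1) = 4
m[5] = max(1·4, 2·3, 3·2, 4·1) = 6
m[6] = max(1·6, 2·4, 3·3, 4·2, 5·1) = 9
m[7] = max(1·9, 2·6, 3·4, 4·3, 5·2, 6·1) = 12
One optimal split: 3 + 2 + 2; product 3·2·2 = 12.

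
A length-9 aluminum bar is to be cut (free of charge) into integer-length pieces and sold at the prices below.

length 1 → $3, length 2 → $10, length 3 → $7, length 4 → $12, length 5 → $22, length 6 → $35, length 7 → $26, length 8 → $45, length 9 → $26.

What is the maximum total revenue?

48

Build r[k] bottom-up: r[k] = max over allowed piece i of (p[i] + r[k−i]).
r[1] = 3
r[2] = 10
r[3] = 13  (first piece 1, then r[2]=10)
r[4] = 20  (first piece 2, then r[2]=10)
r[5] = 23  (first piece 1, then r[4]=20)
r[6] = 35
r[7] = 38  (first piece 1, then r[6]=35)
r[8] = 45  (first piece 2, then r[6]=35)
r[9] = 48  (first piece 1, then r[8]=45)
One optimal cutting: 6 + 2 + 1 → $35 + $10 + $3 = $48.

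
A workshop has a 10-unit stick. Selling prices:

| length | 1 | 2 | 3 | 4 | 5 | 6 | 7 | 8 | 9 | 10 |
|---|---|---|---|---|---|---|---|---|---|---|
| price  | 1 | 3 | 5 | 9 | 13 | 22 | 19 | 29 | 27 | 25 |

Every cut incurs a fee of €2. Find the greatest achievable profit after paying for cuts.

30

Consider every possible first cut. r[k] is the best of p[i]+r[k−i] over all sellable i≤k, charging 2 whenever i<k.
r[1] = 1
r[2] = max(1+1-2, 3+0) = 3
r[3] = max(1+3-2, 3+1-2, 5+0) = 5
r[4] = max(1+5-2, 3+3-2, 5+1-2, 9+0) = 9
r[5] = max(1+9-2, 3+5-2, 5+3-2, 9+1-2, 13+0) = 13
r[6] = max(1+13-2, 3+9-2, 5+5-2, 9+3-2, 13+1-2, 22+0) = 22
r[7] = max(1+22-2, 3+13-2, 5+9-2, …, 22+1-2, 19+0) = 21
r[8] = max(1+21-2, 3+22-2, 5+13-2, …, 19+1-2, 29+0) = 29
r[9] = max(1+29-2, 3+21-2, 5+22-2, …, 29+1-2, 27+0) = 28
r[10] = max(1+28-2, 3+29-2, 5+21-2, …, 27+1-2, 25+0) = 30
One optimal plan: pieces 8 + 2 (1 cut) → €32 − €2 = €30.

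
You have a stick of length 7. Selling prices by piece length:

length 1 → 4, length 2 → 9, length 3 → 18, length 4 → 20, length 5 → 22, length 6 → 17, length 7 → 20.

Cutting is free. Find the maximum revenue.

Let v[k] be the best obtainable value from length k. For each k, try every first piece i and keep the best of price[i] + v[k−i].
v[1] = 4
v[2] = max(4+4, 9+0) = 9
v[3] = max(4+9, 9+4, 18+0) = 18
v[4] = max(4+18, 9+9, 18+4, 20+0) = 22
v[5] = max(4+22, 9+18, 18+9, 20+4, 22+0) = 27
v[6] = max(4+27, 9+22, 18+18, 20+9, 22+4, 17+0) = 36
v[7] = max(4+36, 9+27, 18+22, …, 17+4, 20+0) = 40
One optimal cutting: 3 + 3 + 1 → 18 + 18 + 4 = 40.

40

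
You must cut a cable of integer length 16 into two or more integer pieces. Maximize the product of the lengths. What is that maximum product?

Fill prod[k] for k=2..16: at each k try every first piece i and multiply by the better of (k−i) uncut or prod[k−i].
prod[2] = 1·max(1,0) = 1·1 = 1
prod[3] = max(1·2, 2·1) = 2
prod[4] = max(1·3, 2·2, 3·1) = 4
prod[5] = max(1·4, 2·3, 3·2, 4·1) = 6
prod[6] = max(1·6, 2·4, 3·3, 4·2, 5·1) = 9
prod[7] = max(1·9, 2·6, 3·4, 4·3, 5·2, 6·1) = 12
prod[8] = max(1·12, 2·9, 3·6, …, 6·2, 7·1) = 18
prod[9] = max(1·18, 2·12, 3·9, …, 7·2, 8·1) = 27
prod[10] = max(1·27, 2·18, 3·12, …, 8·2, 9·1) = 36
prod[11] = max(1·36, 2·27, 3·18, …, 9·2, 10·1) = 54
prod[12] = max(1·54, 2·36, 3·27, …, 10·2, 11·1) = 81
prod[13] = max(1·81, 2·54, 3·36, …, 11·2, 12·1) = 108
prod[14] = max(1·108, 2·81, 3·54, …, 12·2, 13·1) = 162
prod[15] = max(1·162, 2·108, 3·81, …, 13·2, 14·1) = 243
prod[16] = max(1·243, 2·162, 3·108, …, 14·2, 15·1) = 324
One optimal split: 3 + 3 + 3 + 3 + 2 + 2; product 3·3·3·3·2·2 = 324.

324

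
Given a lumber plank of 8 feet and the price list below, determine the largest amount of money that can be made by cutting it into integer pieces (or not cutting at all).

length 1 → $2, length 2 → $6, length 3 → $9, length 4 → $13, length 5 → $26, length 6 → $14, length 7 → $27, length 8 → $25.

Let best[k] be the best obtainable value from length k. For each k, try every first piece i and keep the best of price[i] + best[k−i].
best[1] = 2
best[2] = 6
best[3] = 9
best[4] = 13
best[5] = 26
best[6] = 28  (first piece 1, then best[5]=26)
best[7] = 32  (first piece 2, then best[5]=26)
best[8] = 35  (first piece 3, then best[5]=26)
One optimal cutting: 5 + 3 → $26 + $9 = $35.

35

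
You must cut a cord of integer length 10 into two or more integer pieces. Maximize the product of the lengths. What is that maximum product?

36

Fill prod[k] for k=2..10: at each k try every first piece i and multiply by the better of (k−i) uncut or prod[k−i].
prod[2] = 1*max(1,0) = 1*1 = 1
prod[3] = 1*max(2,1) = 1*2 = 2
prod[4] = 2*max(2,1) = 2*2 = 4
prod[5] = 2*max(3,2) = 2*3 = 6
prod[6] = 3*max(3,2) = 3*3 = 9
prod[7] = 2*max(5,6) = 2*6 = 12
prod[8] = 2*max(6,9) = 2*9 = 18
prod[9] = 3*max(6,9) = 3*9 = 27
prod[10] = 2*max(8,18) = 2*18 = 36
One optimal split: 3 + 3 + 2 + 2; product 3*3*2*2 = 36.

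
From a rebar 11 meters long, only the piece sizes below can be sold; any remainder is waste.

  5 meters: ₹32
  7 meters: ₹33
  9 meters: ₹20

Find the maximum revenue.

Build r[k] bottom-up: r[k] = max over allowed piece i of (p[i] + r[k−i]).
r[1] = 0
r[2] = 0
r[3] = 0
r[4] = 0
r[5] = 32
r[6] = 32
r[7] = max(32+0, 33+0) = 33
r[8] = max(32+0, 33+0) = 33
r[9] = max(32+0, 33+0, 20+0) = 33
r[10] = max(32+32, 33+0, 20+0) = 64
r[11] = max(32+32, 33+0, 20+0) = 64
One optimal cutting: pieces 5 + 5 with 1 meter of scrap → ₹64.

64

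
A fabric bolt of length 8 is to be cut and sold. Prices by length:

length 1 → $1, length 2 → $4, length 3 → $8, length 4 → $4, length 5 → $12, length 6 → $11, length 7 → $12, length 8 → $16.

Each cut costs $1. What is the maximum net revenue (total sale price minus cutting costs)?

Build net[k] bottom-up: net[k] = max over allowed piece i of (p[i] + net[k−i]) − 1 per cut.
net[1] = 1
net[2] = max(1+1-1, 4+0) = 4
net[3] = max(1+4-1, 4+1-1, 8+0) = 8
net[4] = max(1+8-1, 4+4-1, 8+1-1, 4+0) = 8
net[5] = max(1+8-1, 4+8-1, 8+4-1, 4+1-1, 12+0) = 12
net[6] = max(1+12-1, 4+8-1, 8+8-1, 4+4-1, 12+1-1, 11+0) = 15
net[7] = max(1+15-1, 4+12-1, 8+8-1, …, 11+1-1, 12+0) = 15
net[8] = max(1+15-1, 4+15-1, 8+12-1, …, 12+1-1, 16+0) = 19
One optimal plan: pieces 5 + 3 (1 cut) → $20 − $1 = $19.

19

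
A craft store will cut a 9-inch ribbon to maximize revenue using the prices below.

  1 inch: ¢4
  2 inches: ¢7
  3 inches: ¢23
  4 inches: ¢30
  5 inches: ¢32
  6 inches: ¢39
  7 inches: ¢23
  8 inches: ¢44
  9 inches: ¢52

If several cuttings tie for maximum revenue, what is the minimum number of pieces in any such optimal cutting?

3

Consider every possible first cut. r[k] is the best of p[i]+r[k−i] over all sellable i≤k.
r[1] = 4
r[2] = 8  (first piece 1, then r[1]=4)
r[3] = 23
r[4] = 30
r[5] = 34  (first piece 1, then r[4]=30)
r[6] = 46  (first piece 3, then r[3]=23)
r[7] = 53  (first piece 3, then r[4]=30)
r[8] = 60  (first piece 4, then r[4]=30)
r[9] = 69  (first piece 3, then r[6]=46)
Maximum revenue is ¢69.
Now minimize piece count subject to staying optimal: for each k, pieces[k] = 1 + min over i with p[i]+r[k−i]=r[k] of pieces[k−i].
pieces[6] = 2
pieces[7] = 2
pieces[8] = 2
pieces[9] = 3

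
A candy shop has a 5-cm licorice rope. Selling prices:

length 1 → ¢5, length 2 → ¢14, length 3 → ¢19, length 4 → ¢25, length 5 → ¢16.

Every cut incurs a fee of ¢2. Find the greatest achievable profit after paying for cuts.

31

Let r[k] be the best obtainable value from length k. For each k, try every first piece i and keep the best of price[i] + r[k−i] minus the 2 cut fee when i<k.
r[1] = 5
r[2] = max(5+5-2, 14+0) = 14
r[3] = max(5+14-2, 14+5-2, 19+0) = 19
r[4] = max(5+19-2, 14+14-2, 19+5-2, 25+0) = 26
r[5] = max(5+26-2, 14+19-2, 19+14-2, 25+5-2, 16+0) = 31
One optimal plan: pieces 3 + 2 (1 cut) → ¢33 − ¢2 = ¢31.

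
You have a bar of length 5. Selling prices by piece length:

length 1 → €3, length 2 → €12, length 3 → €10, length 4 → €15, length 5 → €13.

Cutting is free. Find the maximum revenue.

Consider every possible first cut. r[k] is the best of p[i]+r[k−i] over all sellable i≤k.
r[1] = 3
r[2] = max(3+3, 12+0) = 12
r[3] = max(3+12, 12+3, 10+0) = 15
r[4] = max(3+15, 12+12, 10+3, 15+0) = 24
r[5] = max(3+24, 12+15, 10+12, 15+3, 13+0) = 27
One optimal cutting: 2 + 2 + 1 → €12 + €12 + €3 = €27.

27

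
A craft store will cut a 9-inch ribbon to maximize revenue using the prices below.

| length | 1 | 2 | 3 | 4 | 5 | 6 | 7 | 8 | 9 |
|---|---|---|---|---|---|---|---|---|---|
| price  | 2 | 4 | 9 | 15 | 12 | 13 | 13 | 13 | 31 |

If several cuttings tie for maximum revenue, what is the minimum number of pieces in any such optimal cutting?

Let r[k] be the best obtainable value from length k. For each k, try every first piece i and keep the best of price[i] + r[k−i].
r[1] = 2
r[2] = 4  (first piece 1, then r[1]=2)
r[3] = 9
r[4] = 15
r[5] = 17  (first piece 1, then r[4]=15)
r[6] = 19  (first piece 1, then r[5]=17)
r[7] = 24  (first piece 3, then r[4]=15)
r[8] = 30  (first piece 4, then r[4]=15)
r[9] = 32  (first piece 1, then r[8]=30)
Maximum revenue is ¢32.
Now minimize piece count subject to staying optimal: for each k, pieces[k] = 1 + min over i with p[i]+r[k−i]=r[k] of pieces[k−i].
pieces[6] = 2
pieces[7] = 2
pieces[8] = 2
pieces[9] = 3

3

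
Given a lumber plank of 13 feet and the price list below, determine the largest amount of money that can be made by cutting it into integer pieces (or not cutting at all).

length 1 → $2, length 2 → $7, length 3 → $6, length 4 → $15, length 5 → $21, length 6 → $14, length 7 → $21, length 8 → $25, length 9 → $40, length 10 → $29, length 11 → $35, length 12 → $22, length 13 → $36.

55

Consider every possible first cut. R[k] is the best of p[i]+R[k−i] over all sellable i≤k.
R[1] = 2
R[2] = max(2+2, 7+0) = 7
R[3] = max(2+7, 7+2, 6+0) = 9
R[4] = max(2+9, 7+7, 6+2, 15+0) = 15
R[5] = max(2+15, 7+9, 6+7, 15+2, 21+0) = 21
R[6] = max(2+21, 7+15, 6+9, 15+7, 21+2, 14+0) = 23
R[7] = max(2+23, 7+21, 6+15, …, 14+2, 21+0) = 28
R[8] = max(2+28, 7+23, 6+21, …, 21+2, 25+0) = 30
R[9] = max(2+30, 7+28, 6+23, …, 25+2, 40+0) = 40
R[10] = max(2+40, 7+30, 6+28, …, 40+2, 29+0) = 42
R[11] = max(2+42, 7+40, 6+30, …, 29+2, 35+0) = 47
R[12] = max(2+47, 7+42, 6+40, …, 35+2, 22+0) = 49
R[13] = max(2+49, 7+47, 6+42, …, 22+2, 36+0) = 55
One optimal cutting: 9 + 4 → $40 + $15 = $55.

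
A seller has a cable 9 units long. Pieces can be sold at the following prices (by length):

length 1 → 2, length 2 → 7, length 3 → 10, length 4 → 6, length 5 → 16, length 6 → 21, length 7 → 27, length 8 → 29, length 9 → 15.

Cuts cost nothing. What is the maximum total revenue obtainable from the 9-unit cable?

Build v[k] bottom-up: v[k] = max over allowed piece i of (p[i] + v[k−i]).
v[1] = 2
v[2] = max(2+2, 7+0) = 7
v[3] = max(2+7, 7+2, 10+0) = 10
v[4] = max(2+10, 7+7, 10+2, 6+0) = 14
v[5] = max(2+14, 7+10, 10+7, 6+2, 16+0) = 17
v[6] = max(2+17, 7+14, 10+10, 6+7, 16+2, 21+0) = 21
v[7] = max(2+21, 7+17, 10+14, …, 21+2, 27+0) = 27
v[8] = max(2+27, 7+21, 10+17, …, 27+2, 29+0) = 29
v[9] = max(2+29, 7+27, 10+21, …, 29+2, 15+0) = 34
One optimal cutting: 7 + 2 → 27 + 7 = 34.

34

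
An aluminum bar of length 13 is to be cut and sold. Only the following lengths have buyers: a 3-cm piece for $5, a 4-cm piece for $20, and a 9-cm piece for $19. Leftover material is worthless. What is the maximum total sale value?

Consider every possible first cut. r[k] is the best of p[i]+r[k−i] over all sellable i≤k.
r[1] = 0
r[2] = 0
r[3] = 5
r[4] = max(5+0, 20+0) = 20
r[5] = max(5+0, 20+0) = 20
r[6] = max(5+5, 20+0) = 20
r[7] = max(5+20, 20+5) = 25
r[8] = max(5+20, 20+20) = 40
r[9] = max(5+20, 20+20, 19+0) = 40
r[10] = max(5+25, 20+20, 19+0) = 40
r[11] = max(5+40, 20+25, 19+0) = 45
r[12] = max(5+40, 20+40, 19+5) = 60
r[13] = max(5+40, 20+40, 19+20) = 60
One optimal cutting: pieces 4 + 4 + 4 with 1 cm of scrap → $60.

60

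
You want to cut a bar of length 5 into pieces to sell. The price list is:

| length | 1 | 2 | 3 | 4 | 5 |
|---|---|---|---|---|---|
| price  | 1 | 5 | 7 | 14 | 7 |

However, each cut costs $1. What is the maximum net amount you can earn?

14

Let r[k] be the best obtainable value from length k. For each k, try every first piece i and keep the best of price[i] + r[k−i] minus the 1 cut fee when i<k.
r[1] = 1
r[2] = max(1+1-1, 5+0) = 5
r[3] = max(1+5-1, 5+1-1, 7+0) = 7
r[4] = max(1+7-1, 5+5-1, 7+1-1, 14+0) = 14
r[5] = max(1+14-1, 5+7-1, 7+5-1, 14+1-1, 7+0) = 14
One optimal plan: pieces 4 + 1 (1 cut) → $15 − $1 = $14.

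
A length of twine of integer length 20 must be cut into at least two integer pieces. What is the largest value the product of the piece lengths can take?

Define P[k] = max over 1≤i<k of i · max(k−i, P[k−i]); the inner max lets the remainder stay uncut if that's better.
P[2] = 1*max(1,0) = 1*1 = 1
P[3] = max(1*2, 2*1) = 2
P[4] = max(1*3, 2*2, 3*1) = 4
P[5] = max(1*4, 2*3, 3*2, 4*1) = 6
P[6] = max(1*6, 2*4, 3*3, 4*2, 5*1) = 9
P[7] = max(1*9, 2*6, 3*4, 4*3, 5*2, 6*1) = 12
P[8] = max(1*12, 2*9, 3*6, …, 6*2, 7*1) = 18
P[9] = max(1*18, 2*12, 3*9, …, 7*2, 8*1) = 27
P[10] = max(1*27, 2*18, 3*12, …, 8*2, 9*1) = 36
P[11] = max(1*36, 2*27, 3*18, …, 9*2, 10*1) = 54
P[12] = max(1*54, 2*36, 3*27, …, 10*2, 11*1) = 81
P[13] = max(1*81, 2*54, 3*36, …, 11*2, 12*1) = 108
P[14] = max(1*108, 2*81, 3*54, …, 12*2, 13*1) = 162
P[15] = max(1*162, 2*108, 3*81, …, 13*2, 14*1) = 243
P[16] = max(1*243, 2*162, 3*108, …, 14*2, 15*1) = 324
P[17] = max(1*324, 2*243, 3*162, …, 15*2, 16*1) = 486
P[18] = max(1*486, 2*324, 3*243, …, 16*2, 17*1) = 729
P[19] = max(1*729, 2*486, 3*324, …, 17*2, 18*1) = 972
P[20] = max(1*972, 2*729, 3*486, …, 18*2, 19*1) = 1458
One optimal split: 3 + 3 + 3 + 3 + 3 + 3 + 2; product 3*3*3*3*3*3*2 = 1458.

1458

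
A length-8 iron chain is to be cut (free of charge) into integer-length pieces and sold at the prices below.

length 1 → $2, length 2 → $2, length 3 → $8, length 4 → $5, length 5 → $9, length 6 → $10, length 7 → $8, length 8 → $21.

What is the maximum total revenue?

Consider every possible first cut. R[k] is the best of p[i]+R[k−i] over all sellable i≤k.
R[1] = 2
R[2] = max(2+2, 2+0) = 4
R[3] = max(2+4, 2+2, 8+0) = 8
R[4] = max(2+8, 2+4, 8+2, 5+0) = 10
R[5] = max(2+10, 2+8, 8+4, 5+2, 9+0) = 12
R[6] = max(2+12, 2+10, 8+8, 5+4, 9+2, 10+0) = 16
R[7] = max(2+16, 2+12, 8+10, …, 10+2, 8+0) = 18
R[8] = max(2+18, 2+16, 8+12, …, 8+2, 21+0) = 21
Best is to sell the whole 8-link piece uncut for $21.

21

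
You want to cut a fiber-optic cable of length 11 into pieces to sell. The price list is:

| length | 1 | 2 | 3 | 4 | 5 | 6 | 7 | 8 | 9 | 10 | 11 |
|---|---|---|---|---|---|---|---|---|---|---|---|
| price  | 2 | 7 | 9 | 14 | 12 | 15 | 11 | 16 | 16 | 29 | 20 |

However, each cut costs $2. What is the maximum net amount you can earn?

33

Build net[k] bottom-up: net[k] = max over allowed piece i of (p[i] + net[k−i]) − 2 per cut.
net[1] = 2
net[2] = max(2+2-2, 7+0) = 7
net[3] = max(2+7-2, 7+2-2, 9+0) = 9
net[4] = max(2+9-2, 7+7-2, 9+2-2, 14+0) = 14
net[5] = max(2+14-2, 7+9-2, 9+7-2, 14+2-2, 12+0) = 14
net[6] = max(2+14-2, 7+14-2, 9+9-2, 14+7-2, 12+2-2, 15+0) = 19
net[7] = max(2+19-2, 7+14-2, 9+14-2, …, 15+2-2, 11+0) = 21
net[8] = max(2+21-2, 7+19-2, 9+14-2, …, 11+2-2, 16+0) = 26
net[9] = max(2+26-2, 7+21-2, 9+19-2, …, 16+2-2, 16+0) = 26
net[10] = max(2+26-2, 7+26-2, 9+21-2, …, 16+2-2, 29+0) = 31
net[11] = max(2+31-2, 7+26-2, 9+26-2, …, 29+2-2, 20+0) = 33
One optimal plan: pieces 4 + 4 + 3 (2 cuts) → $37 − $4 = $33.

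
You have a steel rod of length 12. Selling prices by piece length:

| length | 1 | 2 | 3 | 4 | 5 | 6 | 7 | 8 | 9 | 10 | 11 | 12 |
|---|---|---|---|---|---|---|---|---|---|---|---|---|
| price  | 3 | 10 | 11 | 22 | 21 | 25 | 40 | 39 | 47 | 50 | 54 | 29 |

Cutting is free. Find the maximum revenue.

Build v[k] bottom-up: v[k] = max over allowed piece i of (p[i] + v[k−i]).
v[1] = 3
v[2] = max(3+3, 10+0) = 10
v[3] = max(3+10, 10+3, 11+0) = 13
v[4] = max(3+13, 10+10, 11+3, 22+0) = 22
v[5] = max(3+22, 10+13, 11+10, 22+3, 21+0) = 25
v[6] = max(3+25, 10+22, 11+13, 22+10, 21+3, 25+0) = 32
v[7] = max(3+32, 10+25, 11+22, …, 25+3, 40+0) = 40
v[8] = max(3+40, 10+32, 11+25, …, 40+3, 39+0) = 44
v[9] = max(3+44, 10+40, 11+32, …, 39+3, 47+0) = 50
v[10] = max(3+50, 10+44, 11+40, …, 47+3, 50+0) = 54
v[11] = max(3+54, 10+50, 11+44, …, 50+3, 54+0) = 62
v[12] = max(3+62, 10+54, 11+50, …, 54+3, 29+0) = 66
One optimal cutting: 4 + 4 + 4 → $22 + $22 + $22 = $66.

66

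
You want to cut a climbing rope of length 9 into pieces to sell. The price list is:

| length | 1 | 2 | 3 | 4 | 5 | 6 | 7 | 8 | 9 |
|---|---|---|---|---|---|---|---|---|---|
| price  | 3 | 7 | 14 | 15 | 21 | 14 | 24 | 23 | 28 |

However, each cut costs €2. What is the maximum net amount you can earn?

38

Build net[k] bottom-up: net[k] = max over allowed piece i of (p[i] + net[k−i]) − 2 per cut.
net[1] = 3
net[2] = 7
net[3] = 14
net[4] = 15  (first piece 1, then net[3]=14)
net[5] = 21
net[6] = 26  (first piece 3, then net[3]=14)
net[7] = 27  (first piece 1, then net[6]=26)
net[8] = 33  (first piece 3, then net[5]=21)
net[9] = 38  (first piece 3, then net[6]=26)
One optimal plan: pieces 3 + 3 + 3 (2 cuts) → €42 − €4 = €38.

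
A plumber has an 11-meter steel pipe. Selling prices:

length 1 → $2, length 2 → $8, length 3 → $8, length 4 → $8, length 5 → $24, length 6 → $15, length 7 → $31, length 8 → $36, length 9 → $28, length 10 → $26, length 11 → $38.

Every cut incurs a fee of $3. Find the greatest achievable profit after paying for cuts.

Let net[k] be the best obtainable value from length k. For each k, try every first piece i and keep the best of price[i] + net[k−i] minus the 3 cut fee when i<k.
net[1] = 2
net[2] = max(2+2-3, 8+0) = 8
net[3] = max(2+8-3, 8+2-3, 8+0) = 8
net[4] = max(2+8-3, 8+8-3, 8+2-3, 8+0) = 13
net[5] = max(2+13-3, 8+8-3, 8+8-3, 8+2-3, 24+0) = 24
net[6] = max(2+24-3, 8+13-3, 8+8-3, 8+8-3, 24+2-3, 15+0) = 23
net[7] = max(2+23-3, 8+24-3, 8+13-3, …, 15+2-3, 31+0) = 31
net[8] = max(2+31-3, 8+23-3, 8+24-3, …, 31+2-3, 36+0) = 36
net[9] = max(2+36-3, 8+31-3, 8+23-3, …, 36+2-3, 28+0) = 36
net[10] = max(2+36-3, 8+36-3, 8+31-3, …, 28+2-3, 26+0) = 45
net[11] = max(2+45-3, 8+36-3, 8+36-3, …, 26+2-3, 38+0) = 44
One optimal plan: pieces 5 + 5 + 1 (2 cuts) → $50 − $6 = $44.

44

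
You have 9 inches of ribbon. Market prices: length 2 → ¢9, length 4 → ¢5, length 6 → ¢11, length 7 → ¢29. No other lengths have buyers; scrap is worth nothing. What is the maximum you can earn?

38

Let r[k] be the best obtainable value from length k. For each k, try every first piece i and keep the best of price[i] + r[k−i].
r[1] = 0
r[2] = 9
r[3] = 9
r[4] = 18  (first piece 2, then r[2]=9)
r[5] = 18
r[6] = 27  (first piece 2, then r[4]=18)
r[7] = 29
r[8] = 36  (first piece 2, then r[6]=27)
r[9] = 38  (first piece 2, then r[7]=29)
One optimal cutting: 7 + 2 → ¢38.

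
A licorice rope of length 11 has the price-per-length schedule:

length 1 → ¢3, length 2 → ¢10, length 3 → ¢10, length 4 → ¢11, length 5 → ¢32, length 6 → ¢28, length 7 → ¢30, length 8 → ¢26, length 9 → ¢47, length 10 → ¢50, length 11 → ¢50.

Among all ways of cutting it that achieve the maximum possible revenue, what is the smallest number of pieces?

3

Consider every possible first cut. r[k] is the best of p[i]+r[k−i] over all sellable i≤k.
r[1] = 3
r[2] = max(3+3, 10+0) = 10
r[3] = max(3+10, 10+3, 10+0) = 13
r[4] = max(3+13, 10+10, 10+3, 11+0) = 20
r[5] = max(3+20, 10+13, 10+10, 11+3, 32+0) = 32
r[6] = max(3+32, 10+20, 10+13, 11+10, 32+3, 28+0) = 35
r[7] = max(3+35, 10+32, 10+20, …, 28+3, 30+0) = 42
r[8] = max(3+42, 10+35, 10+32, …, 30+3, 26+0) = 45
r[9] = max(3+45, 10+42, 10+35, …, 26+3, 47+0) = 52
r[10] = max(3+52, 10+45, 10+42, …, 47+3, 50+0) = 64
r[11] = max(3+64, 10+52, 10+45, …, 50+3, 50+0) = 67
Maximum revenue is ¢67.
Now minimize piece count subject to staying optimal: for each k, pieces[k] = 1 + min over i with p[i]+r[k−i]=r[k] of pieces[k−i].
pieces[8] = 3
pieces[9] = 3
pieces[10] = 2
pieces[11] = 3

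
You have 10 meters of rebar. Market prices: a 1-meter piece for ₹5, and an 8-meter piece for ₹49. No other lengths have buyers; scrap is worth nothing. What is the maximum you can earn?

59

Let r[k] be the best obtainable value from length k. For each k, try every first piece i and keep the best of price[i] + r[k−i].
r[1] = 5
r[2] = 10  (first piece 1, then r[1]=5)
r[3] = 15  (first piece 1, then r[2]=10)
r[4] = 20  (first piece 1, then r[3]=15)
r[5] = 25  (first piece 1, then r[4]=20)
r[6] = 30  (first piece 1, then r[5]=25)
r[7] = 35  (first piece 1, then r[6]=30)
r[8] = 49
r[9] = 54  (first piece 1, then r[8]=49)
r[10] = 59  (first piece 1, then r[9]=54)
One optimal cutting: 8 + 1 + 1 → ₹59.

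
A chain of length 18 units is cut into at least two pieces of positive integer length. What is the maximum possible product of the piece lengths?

Let f[k] be the best product for length k (with at least one cut). For each first piece i, the rest contributes max(k−i, f[k−i]).
Small cases: f[2]=1, f[3]=2, f[4]=4, f[5]=6, f[6]=9, f[7]=12, f[8]=18, f[9]=27, f[10]=36.
f[11] = max(1·36, 2·27, 3·18, …, 9·2, 10·1) = 54
f[12] = max(1·54, 2·36, 3·27, …, 10·2, 11·1) = 81
f[13] = max(1·81, 2·54, 3·36, …, 11·2, 12·1) = 108
f[14] = max(1·108, 2·81, 3·54, …, 12·2, 13·1) = 162
f[15] = max(1·162, 2·108, 3·81, …, 13·2, 14·1) = 243
f[16] = max(1·243, 2·162, 3·108, …, 14·2, 15·1) = 324
f[17] = max(1·324, 2·243, 3·162, …, 15·2, 16·1) = 486
f[18] = max(1·486, 2·324, 3·243, …, 16·2, 17·1) = 729
One optimal split: 3 + 3 + 3 + 3 + 3 + 3; product 3·3·3·3·3·3 = 729.

729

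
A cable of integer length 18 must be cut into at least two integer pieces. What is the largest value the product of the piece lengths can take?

729

Fill m[k] for k=2..18: at each k try every first piece i and multiply by the better of (k−i) uncut or m[k−i].
Small cases: m[2]=1, m[3]=2, m[4]=4, m[5]=6, m[6]=9, m[7]=12, m[8]=18, m[9]=27, m[10]=36, m[11]=54, m[12]=81.
m[13] = max(1×81, 2×54, 3×36, …, 11×2, 12×1) = 108
m[14] = max(1×108, 2×81, 3×54, …, 12×2, 13×1) = 162
m[15] = max(1×162, 2×108, 3×81, …, 13×2, 14×1) = 243
m[16] = max(1×243, 2×162, 3×108, …, 14×2, 15×1) = 324
m[17] = max(1×324, 2×243, 3×162, …, 15×2, 16×1) = 486
m[18] = max(1×486, 2×324, 3×243, …, 16×2, 17×1) = 729
One optimal split: 3 + 3 + 3 + 3 + 3 + 3; product 3×3×3×3×3×3 = 729.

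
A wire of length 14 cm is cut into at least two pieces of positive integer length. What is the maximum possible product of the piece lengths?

Define prod[k] = max over 1≤i<k of i · max(k−i, prod[k−i]); the inner max lets the remainder stay uncut if that's better.
prod[2] = 1*max(1,0) = 1*1 = 1
prod[3] = 1*max(2,1) = 1*2 = 2
prod[4] = 2*max(2,1) = 2*2 = 4
prod[5] = 2*max(3,2) = 2*3 = 6
prod[6] = 3*max(3,2) = 3*3 = 9
prod[7] = 2*max(5,6) = 2*6 = 12
prod[8] = 2*max(6,9) = 2*9 = 18
prod[9] = 3*max(6,9) = 3*9 = 27
prod[10] = 2*max(8,18) = 2*18 = 36
prod[11] = 2*max(9,27) = 2*27 = 54
prod[12] = 3*max(9,27) = 3*27 = 81
prod[13] = 2*max(11,54) = 2*54 = 108
prod[14] = 2*max(12,81) = 2*81 = 162
One optimal split: 3 + 3 + 3 + 3 + 2; product 3*3*3*3*2 = 162.

162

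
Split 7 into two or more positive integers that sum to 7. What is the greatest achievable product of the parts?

Let m[k] be the best product for length k (with at least one cut). For each first piece i, the rest contributes max(k−i, m[k−i]).
m[2] = 1×max(1,0) = 1×1 = 1
m[3] = 1×max(2,1) = 1×2 = 2
m[4] = 2×max(2,1) = 2×2 = 4
m[5] = 2×max(3,2) = 2×3 = 6
m[6] = 3×max(3,2) = 3×3 = 9
m[7] = 2×max(5,6) = 2×6 = 12
One optimal split: 3 + 2 + 2; product 3×2×2 = 12.

12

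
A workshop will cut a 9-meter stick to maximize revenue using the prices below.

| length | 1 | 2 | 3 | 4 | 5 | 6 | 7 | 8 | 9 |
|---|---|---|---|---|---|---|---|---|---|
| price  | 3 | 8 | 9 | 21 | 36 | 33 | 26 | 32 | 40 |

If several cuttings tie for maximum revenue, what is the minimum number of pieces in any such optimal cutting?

2

Let r[k] be the best obtainable value from length k. For each k, try every first piece i and keep the best of price[i] + r[k−i].
r[1] = 3
r[2] = 8
r[3] = 11  (first piece 1, then r[2]=8)
r[4] = 21
r[5] = 36
r[6] = 39  (first piece 1, then r[5]=36)
r[7] = 44  (first piece 2, then r[5]=36)
r[8] = 47  (first piece 1, then r[7]=44)
r[9] = 57  (first piece 4, then r[5]=36)
Maximum revenue is $57.
Now minimize piece count subject to staying optimal: for each k, pieces[k] = 1 + min over i with p[i]+r[k−i]=r[k] of pieces[k−i].
pieces[6] = 2
pieces[7] = 2
pieces[8] = 3
pieces[9] = 2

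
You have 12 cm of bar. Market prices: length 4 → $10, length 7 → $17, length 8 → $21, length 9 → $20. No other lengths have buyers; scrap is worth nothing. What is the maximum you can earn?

Consider every possible first cut. f[k] is the best of p[i]+f[k−i] over all sellable i≤k.
f[1] = 0
f[2] = 0
f[3] = 0
f[4] = 10
f[5] = 10
f[6] = 10
f[7] = max(10+0, 17+0) = 17
f[8] = max(10+10, 17+0, 21+0) = 21
f[9] = max(10+10, 17+0, 21+0, 20+0) = 21
f[10] = max(10+10, 17+0, 21+0, 20+0) = 21
f[11] = max(10+17, 17+10, 21+0, 20+0) = 27
f[12] = max(10+21, 17+10, 21+10, 20+0) = 31
One optimal cutting: 8 + 4 → $31.

31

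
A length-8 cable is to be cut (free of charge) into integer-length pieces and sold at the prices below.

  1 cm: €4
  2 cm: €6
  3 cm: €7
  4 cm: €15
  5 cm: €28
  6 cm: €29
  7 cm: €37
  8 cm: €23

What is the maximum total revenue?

Consider every possible first cut. R[k] is the best of p[i]+R[k−i] over all sellable i≤k.
R[1] = 4
R[2] = 8  (first piece 1, then R[1]=4)
R[3] = 12  (first piece 1, then R[2]=8)
R[4] = 16  (first piece 1, then R[3]=12)
R[5] = 28
R[6] = 32  (first piece 1, then R[5]=28)
R[7] = 37
R[8] = 41  (first piece 1, then R[7]=37)
One optimal cutting: 7 + 1 → €37 + €4 = €41.

41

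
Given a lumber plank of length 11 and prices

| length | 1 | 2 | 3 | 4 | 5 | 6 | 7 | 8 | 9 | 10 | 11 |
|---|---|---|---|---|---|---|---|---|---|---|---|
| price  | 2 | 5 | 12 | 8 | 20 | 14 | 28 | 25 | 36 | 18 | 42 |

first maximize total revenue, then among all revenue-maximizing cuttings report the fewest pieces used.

Let r[k] be the best obtainable value from length k. For each k, try every first piece i and keep the best of price[i] + r[k−i].
r[1] = 2
r[2] = max(2+2, 5+0) = 5
r[3] = max(2+5, 5+2, 12+0) = 12
r[4] = max(2+12, 5+5, 12+2, 8+0) = 14
r[5] = max(2+14, 5+12, 12+5, 8+2, 20+0) = 20
r[6] = max(2+20, 5+14, 12+12, 8+5, 20+2, 14+0) = 24
r[7] = max(2+24, 5+20, 12+14, …, 14+2, 28+0) = 28
r[8] = max(2+28, 5+24, 12+20, …, 28+2, 25+0) = 32
r[9] = max(2+32, 5+28, 12+24, …, 25+2, 36+0) = 36
r[10] = max(2+36, 5+32, 12+28, …, 36+2, 18+0) = 40
r[11] = max(2+40, 5+36, 12+32, …, 18+2, 42+0) = 44
Maximum revenue is $44.
Now minimize piece count subject to staying optimal: for each k, pieces[k] = 1 + min over i with p[i]+r[k−i]=r[k] of pieces[k−i].
pieces[8] = 2
pieces[9] = 1
pieces[10] = 2
pieces[11] = 3

3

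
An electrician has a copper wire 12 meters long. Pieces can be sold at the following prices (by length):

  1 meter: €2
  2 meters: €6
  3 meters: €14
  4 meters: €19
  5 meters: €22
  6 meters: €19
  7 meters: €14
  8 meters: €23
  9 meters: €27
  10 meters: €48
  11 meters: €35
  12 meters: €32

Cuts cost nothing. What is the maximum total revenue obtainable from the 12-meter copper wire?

Let v[k] be the best obtainable value from length k. For each k, try every first piece i and keep the best of price[i] + v[k−i].
v[1] = 2
v[2] = max(2+2, 6+0) = 6
v[3] = max(2+6, 6+2, 14+0) = 14
v[4] = max(2+14, 6+6, 14+2, 19+0) = 19
v[5] = max(2+19, 6+14, 14+6, 19+2, 22+0) = 22
v[6] = max(2+22, 6+19, 14+14, 19+6, 22+2, 19+0) = 28
v[7] = max(2+28, 6+22, 14+19, …, 19+2, 14+0) = 33
v[8] = max(2+33, 6+28, 14+22, …, 14+2, 23+0) = 38
v[9] = max(2+38, 6+33, 14+28, …, 23+2, 27+0) = 42
v[10] = max(2+42, 6+38, 14+33, …, 27+2, 48+0) = 48
v[11] = max(2+48, 6+42, 14+38, …, 48+2, 35+0) = 52
v[12] = max(2+52, 6+48, 14+42, …, 35+2, 32+0) = 57
One optimal cutting: 4 + 4 + 4 → €19 + €19 + €19 = €57.

57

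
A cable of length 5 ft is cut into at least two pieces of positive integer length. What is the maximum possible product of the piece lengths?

6

Fill f[k] for k=2..5: at each k try every first piece i and multiply by the better of (k−i) uncut or f[k−i].
f[2] = 1*max(1,0) = 1*1 = 1
f[3] = max(1*2, 2*1) = 2
f[4] = max(1*3, 2*2, 3*1) = 4
f[5] = max(1*4, 2*3, 3*2, 4*1) = 6
One optimal split: 3 + 2; product 3*2 = 6.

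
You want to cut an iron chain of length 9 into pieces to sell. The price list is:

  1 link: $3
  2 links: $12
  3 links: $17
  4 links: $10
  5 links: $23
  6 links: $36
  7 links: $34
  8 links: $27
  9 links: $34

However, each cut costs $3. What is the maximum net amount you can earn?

50

Let net[k] be the best obtainable value from length k. For each k, try every first piece i and keep the best of price[i] + net[k−i] minus the 3 cut fee when i<k.
net[1] = 3
net[2] = max(3+3-3, 12+0) = 12
net[3] = max(3+12-3, 12+3-3, 17+0) = 17
net[4] = max(3+17-3, 12+12-3, 17+3-3, 10+0) = 21
net[5] = max(3+21-3, 12+17-3, 17+12-3, 10+3-3, 23+0) = 26
net[6] = max(3+26-3, 12+21-3, 17+17-3, 10+12-3, 23+3-3, 36+0) = 36
net[7] = max(3+36-3, 12+26-3, 17+21-3, …, 36+3-3, 34+0) = 36
net[8] = max(3+36-3, 12+36-3, 17+26-3, …, 34+3-3, 27+0) = 45
net[9] = max(3+45-3, 12+36-3, 17+36-3, …, 27+3-3, 34+0) = 50
One optimal plan: pieces 6 + 3 (1 cut) → $53 − $3 = $50.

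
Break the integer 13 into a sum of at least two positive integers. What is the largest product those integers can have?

108

Fill P[k] for k=2..13: at each k try every first piece i and multiply by the better of (k−i) uncut or P[k−i].
P[2] = 1×max(1,0) = 1×1 = 1
P[3] = max(1×2, 2×1) = 2
P[4] = max(1×3, 2×2, 3×1) = 4
P[5] = max(1×4, 2×3, 3×2, 4×1) = 6
P[6] = max(1×6, 2×4, 3×3, 4×2, 5×1) = 9
P[7] = max(1×9, 2×6, 3×4, 4×3, 5×2, 6×1) = 12
P[8] = max(1×12, 2×9, 3×6, …, 6×2, 7×1) = 18
P[9] = max(1×18, 2×12, 3×9, …, 7×2, 8×1) = 27
P[10] = max(1×27, 2×18, 3×12, …, 8×2, 9×1) = 36
P[11] = max(1×36, 2×27, 3×18, …, 9×2, 10×1) = 54
P[12] = max(1×54, 2×36, 3×27, …, 10×2, 11×1) = 81
P[13] = max(1×81, 2×54, 3×36, …, 11×2, 12×1) = 108
One optimal split: 3 + 3 + 3 + 2 + 2; product 3×3×3×2×2 = 108.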